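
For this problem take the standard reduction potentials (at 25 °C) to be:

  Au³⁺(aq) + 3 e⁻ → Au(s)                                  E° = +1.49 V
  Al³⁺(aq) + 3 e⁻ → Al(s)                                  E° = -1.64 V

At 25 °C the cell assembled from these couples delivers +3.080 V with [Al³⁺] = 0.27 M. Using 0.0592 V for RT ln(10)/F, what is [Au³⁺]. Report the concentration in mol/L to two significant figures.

0.00079 M

Au³⁺/Au is the cathode, Al³⁺/Al the anode: E°cell = +3.13 V, n = 3.
Overall reaction: Au³⁺(aq) + Al(s) → Au(s) + Al³⁺(aq); Q = [Al³⁺]^1/[Au³⁺]^1.
From E = E° − (0.0592/n) log Q: log Q = (E° − E)·n/0.0592 = (+3.13 − (+3.080))·3/0.0592 = 2.5338.
So 1·log[Au³⁺] = 1·log(0.27) − log Q = -0.5686 − (2.5338) = -3.1024; [Au³⁺] = 10^(-3.1024) ≈ 0.00079 M.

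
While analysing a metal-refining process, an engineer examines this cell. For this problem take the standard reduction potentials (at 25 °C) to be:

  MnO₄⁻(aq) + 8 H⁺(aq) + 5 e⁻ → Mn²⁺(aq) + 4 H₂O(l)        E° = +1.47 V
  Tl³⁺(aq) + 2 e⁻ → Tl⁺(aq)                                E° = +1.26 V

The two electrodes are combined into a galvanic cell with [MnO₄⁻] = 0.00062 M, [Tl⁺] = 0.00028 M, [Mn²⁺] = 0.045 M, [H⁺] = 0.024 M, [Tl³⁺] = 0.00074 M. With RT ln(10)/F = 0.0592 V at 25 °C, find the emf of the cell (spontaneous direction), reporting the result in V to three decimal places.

MnO₄⁻/Mn²⁺ is the cathode (higher E°), Tl³⁺/Tl⁺ the anode: E°cell = +1.47 − (+1.26) = +0.21 V, n = 10.
Overall: 2 MnO₄⁻(aq) + 16 H⁺(aq) + 5 Tl⁺(aq) → 2 Mn²⁺(aq) + 8 H₂O(l) + 5 Tl³⁺(aq)
Q = [Mn²⁺]^2·[Tl³⁺]^5 / ([MnO₄⁻]^2·[H⁺]^16·[Tl⁺]^5); log Q = 31.749.
E = E° − (0.0592/n) log Q = +0.21 − (0.0592/10)(31.749) = +0.022 V.

+0.022 V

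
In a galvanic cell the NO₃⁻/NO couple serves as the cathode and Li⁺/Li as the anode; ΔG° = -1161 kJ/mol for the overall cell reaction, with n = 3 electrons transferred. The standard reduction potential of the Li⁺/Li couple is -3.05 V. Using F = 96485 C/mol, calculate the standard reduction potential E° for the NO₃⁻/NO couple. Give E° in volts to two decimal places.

E°cell = −ΔG°/(nF) = −(-1161×10³)/((3)(96485)) = +4.011 V.
Since NO₃⁻/NO is the cathode and Li⁺/Li the anode, E°cell = E°(NO₃⁻/NO) − E°(Li⁺/Li).
So E°(NO₃⁻/NO) = E°cell + E°(Li⁺/Li) = +4.011 + (-3.05) = +0.96 V.

+0.96 V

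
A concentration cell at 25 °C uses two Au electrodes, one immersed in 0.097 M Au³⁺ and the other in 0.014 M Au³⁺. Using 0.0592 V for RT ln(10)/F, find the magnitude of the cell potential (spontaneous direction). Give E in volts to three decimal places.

For a concentration cell E°cell = 0. The 0.097 M side is the cathode (reduction is favoured where [Au³⁺] is higher).
With n = 3, E = −(0.0592/3) log([Au³⁺]ₐₙ/[Au³⁺]꜀ₐₜ) = −(0.0592/3) log(0.014/0.097) = −(0.0592/3)(-0.841) = +0.017 V.

+0.017 V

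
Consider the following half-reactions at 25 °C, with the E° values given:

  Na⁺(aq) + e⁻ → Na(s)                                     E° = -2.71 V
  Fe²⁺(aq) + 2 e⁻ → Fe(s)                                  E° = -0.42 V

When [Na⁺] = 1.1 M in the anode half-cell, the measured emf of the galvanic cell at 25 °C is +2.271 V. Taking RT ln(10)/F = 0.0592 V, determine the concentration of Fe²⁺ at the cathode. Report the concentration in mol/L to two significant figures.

Fe²⁺/Fe is the cathode, Na⁺/Na the anode: E°cell = +2.29 V, n = 2.
Overall reaction: Fe²⁺(aq) + 2 Na(s) → Fe(s) + 2 Na⁺(aq); Q = [Na⁺]^2/[Fe²⁺]^1.
From E = E° − (0.0592/n) log Q: log Q = (E° − E)·n/0.0592 = (+2.29 − (+2.271))·2/0.0592 = 0.6419.
So 1·log[Fe²⁺] = 2·log(1.1) − log Q = 0.0828 − (0.6419) = -0.5591; [Fe²⁺] = 10^(-0.5591) ≈ 0.28 M.

0.28 M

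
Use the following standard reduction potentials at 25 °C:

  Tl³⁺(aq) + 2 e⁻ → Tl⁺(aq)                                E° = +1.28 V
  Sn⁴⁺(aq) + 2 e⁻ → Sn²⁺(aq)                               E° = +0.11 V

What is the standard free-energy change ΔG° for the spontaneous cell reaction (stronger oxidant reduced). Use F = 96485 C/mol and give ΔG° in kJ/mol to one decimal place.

Tl³⁺/Tl⁺ (E° = +1.28 V) is the cathode; Sn⁴⁺/Sn²⁺ (E° = +0.11 V) is the anode, so E°cell = +1.17 V.
Balancing electrons gives n = 2 (lcm of 2 and 2).
ΔG° = −nFE° = −(2)(96485)(+1.17) = -225,775 J = -225.8 kJ/mol.

-225.8 kJ/mol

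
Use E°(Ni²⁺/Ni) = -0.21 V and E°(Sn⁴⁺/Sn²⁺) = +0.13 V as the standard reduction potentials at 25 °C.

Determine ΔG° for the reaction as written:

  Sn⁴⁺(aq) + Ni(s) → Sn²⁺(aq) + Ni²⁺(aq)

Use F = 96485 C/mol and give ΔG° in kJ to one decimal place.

-65.6 kJ

As written, Sn⁴⁺/Sn²⁺ is reduced (cathode) and Ni²⁺/Ni is oxidised (anode), so E°cell = (+0.13) − (-0.21) = +0.34 V.
Balancing electrons gives n = 2.
ΔG° = −nFE° = −(2)(96485)(+0.34) = -65,610 J = -65.6 kJ.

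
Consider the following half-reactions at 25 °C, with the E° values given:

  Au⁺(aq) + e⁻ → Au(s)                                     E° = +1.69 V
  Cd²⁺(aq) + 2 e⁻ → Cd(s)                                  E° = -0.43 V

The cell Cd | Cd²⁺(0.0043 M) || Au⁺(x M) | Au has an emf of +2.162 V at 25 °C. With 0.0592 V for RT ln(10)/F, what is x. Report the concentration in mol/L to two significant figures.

Au⁺/Au is the cathode, Cd²⁺/Cd the anode: E°cell = +2.12 V, n = 2.
Overall reaction: 2 Au⁺(aq) + Cd(s) → 2 Au(s) + Cd²⁺(aq); Q = [Cd²⁺]^1/[Au⁺]^2.
From E = E° − (0.0592/n) log Q: log Q = (E° − E)·n/0.0592 = (+2.12 − (+2.162))·2/0.0592 = -1.4189.
So 2·log[Au⁺] = 1·log(0.0043) − log Q = -2.3665 − (-1.4189) = -0.9476; log[Au⁺] = -0.9476 / 2 = -0.4738; [Au⁺] = 10^(-0.4738) ≈ 0.34 M.

0.34 M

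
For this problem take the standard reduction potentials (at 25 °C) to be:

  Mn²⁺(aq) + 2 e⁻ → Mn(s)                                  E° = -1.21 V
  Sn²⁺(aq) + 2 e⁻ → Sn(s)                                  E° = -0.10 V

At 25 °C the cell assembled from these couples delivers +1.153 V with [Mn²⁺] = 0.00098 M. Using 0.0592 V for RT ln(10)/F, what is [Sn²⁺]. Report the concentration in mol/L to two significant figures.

0.028 M

Sn²⁺/Sn is the cathode, Mn²⁺/Mn the anode: E°cell = +1.11 V, n = 2.
Overall reaction: Sn²⁺(aq) + Mn(s) → Sn(s) + Mn²⁺(aq); Q = [Mn²⁺]^1/[Sn²⁺]^1.
From E = E° − (0.0592/n) log Q: log Q = (E° − E)·n/0.0592 = (+1.11 − (+1.153))·2/0.0592 = -1.4527.
So 1·log[Sn²⁺] = 1·log(0.00098) − log Q = -3.0088 − (-1.4527) = -1.5561; [Sn²⁺] = 10^(-1.5561) ≈ 0.028 M.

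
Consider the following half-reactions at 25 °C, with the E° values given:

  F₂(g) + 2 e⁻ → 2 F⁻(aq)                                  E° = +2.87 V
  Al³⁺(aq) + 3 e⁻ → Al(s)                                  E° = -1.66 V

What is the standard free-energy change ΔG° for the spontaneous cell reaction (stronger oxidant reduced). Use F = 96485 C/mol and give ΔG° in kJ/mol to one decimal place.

F₂/F⁻ (E° = +2.87 V) is the cathode; Al³⁺/Al (E° = -1.66 V) is the anode, so E°cell = +4.53 V.
Balancing electrons gives n = 6 (lcm of 2 and 3).
ΔG° = −nFE° = −(6)(96485)(+4.53) = -2,622,462 J = -2622.5 kJ/mol.

-2622.5 kJ/mol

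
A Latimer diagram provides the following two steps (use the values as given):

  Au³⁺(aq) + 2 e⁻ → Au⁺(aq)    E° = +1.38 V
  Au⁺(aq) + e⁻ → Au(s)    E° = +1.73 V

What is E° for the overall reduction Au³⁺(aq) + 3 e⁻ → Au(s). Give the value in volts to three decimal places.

Adding the free-energy changes (−nFE°) of the two steps gives −n₃FE°₃ = −n₁FE°₁ − n₂FE°₂.
E°₃ = (2×+1.38 + 1×+1.73) / 3 = (+4.490) / 3 = +1.497 V.

+1.497 V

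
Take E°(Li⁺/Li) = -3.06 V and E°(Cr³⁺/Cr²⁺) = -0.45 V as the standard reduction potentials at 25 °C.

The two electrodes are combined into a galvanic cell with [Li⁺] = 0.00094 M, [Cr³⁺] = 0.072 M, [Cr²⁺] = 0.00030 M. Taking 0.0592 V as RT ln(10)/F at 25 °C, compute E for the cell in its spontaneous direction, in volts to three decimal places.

Cr³⁺/Cr²⁺ is the cathode (higher E°), Li⁺/Li the anode: E°cell = -0.45 − (-3.06) = +2.61 V, n = 1.
Overall: Cr³⁺(aq) + Li(s) → Cr²⁺(aq) + Li⁺(aq)
Q = [Cr²⁺]·[Li⁺] / ([Cr³⁺]); log Q = -5.407.
E = E° − (0.0592/n) log Q = +2.61 − (0.0592/1)(-5.407) = +2.930 V.

+2.930 V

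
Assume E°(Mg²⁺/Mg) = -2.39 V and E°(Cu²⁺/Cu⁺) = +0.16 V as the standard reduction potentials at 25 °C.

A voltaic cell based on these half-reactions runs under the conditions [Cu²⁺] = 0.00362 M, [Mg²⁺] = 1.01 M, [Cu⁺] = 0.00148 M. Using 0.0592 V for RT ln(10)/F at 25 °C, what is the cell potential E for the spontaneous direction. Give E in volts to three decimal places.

Cu²⁺/Cu⁺ is the cathode (higher E°), Mg²⁺/Mg the anode: E°cell = +0.16 − (-2.39) = +2.55 V, n = 2.
Overall: 2 Cu²⁺(aq) + Mg(s) → 2 Cu⁺(aq) + Mg²⁺(aq)
Q = [Cu⁺]^2·[Mg²⁺] / ([Cu²⁺]^2); log Q = -0.773.
E = E° − (0.0592/n) log Q = +2.55 − (0.0592/2)(-0.773) = +2.573 V.

+2.573 V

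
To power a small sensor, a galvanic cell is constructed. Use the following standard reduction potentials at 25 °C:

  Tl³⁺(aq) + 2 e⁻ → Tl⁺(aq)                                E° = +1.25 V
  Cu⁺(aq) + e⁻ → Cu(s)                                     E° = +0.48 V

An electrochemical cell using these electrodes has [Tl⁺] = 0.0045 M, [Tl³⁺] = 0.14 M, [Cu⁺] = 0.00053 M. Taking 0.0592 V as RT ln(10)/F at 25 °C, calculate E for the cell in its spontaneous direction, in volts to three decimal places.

Tl³⁺/Tl⁺ is the cathode (higher E°), Cu⁺/Cu the anode: E°cell = +1.25 − (+0.48) = +0.77 V, n = 2.
Overall: Tl³⁺(aq) + 2 Cu(s) → Tl⁺(aq) + 2 Cu⁺(aq)
Q = [Tl⁺]·[Cu⁺]^2 / ([Tl³⁺]); log Q = -8.044.
E = E° − (0.0592/n) log Q = +0.77 − (0.0592/2)(-8.044) = +1.008 V.

+1.008 V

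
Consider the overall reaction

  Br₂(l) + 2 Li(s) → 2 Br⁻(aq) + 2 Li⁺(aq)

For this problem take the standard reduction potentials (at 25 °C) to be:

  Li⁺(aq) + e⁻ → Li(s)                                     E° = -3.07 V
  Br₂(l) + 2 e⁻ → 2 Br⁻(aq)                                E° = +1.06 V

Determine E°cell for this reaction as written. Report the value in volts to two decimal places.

+4.13 V

The Br₂/Br⁻ couple has the higher reduction potential, so it is the cathode; Li⁺/Li is oxidised at the anode.
E°cell = E°(cathode) − E°(anode) = (+1.06) − (-3.07) = +4.13 V.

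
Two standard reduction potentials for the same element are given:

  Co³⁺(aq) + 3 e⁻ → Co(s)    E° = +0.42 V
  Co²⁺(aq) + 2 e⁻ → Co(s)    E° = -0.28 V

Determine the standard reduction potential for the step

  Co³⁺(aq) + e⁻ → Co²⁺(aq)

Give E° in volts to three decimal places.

Sequential free energies add, so n₃E°₃ = n₁E°₁ + n₂E°₂.
With n₃ = 3, and the known step contributing 2×(-0.28) V, the unknown satisfies 1·E° = 3×(+0.42) − 2×(-0.28) = +1.820.
E° = +1.820 / 1 = +1.820 V.

+1.820 V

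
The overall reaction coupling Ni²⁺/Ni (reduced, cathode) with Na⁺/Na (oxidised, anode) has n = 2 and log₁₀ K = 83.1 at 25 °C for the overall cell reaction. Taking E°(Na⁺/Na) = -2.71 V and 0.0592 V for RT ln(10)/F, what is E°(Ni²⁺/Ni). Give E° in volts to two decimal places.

-0.25 V

E°cell = (0.0592/n)·log K = (0.0592/2)(83.1) = +2.460 V.
Since Ni²⁺/Ni is the cathode and Na⁺/Na the anode, E°cell = E°(Ni²⁺/Ni) − E°(Na⁺/Na).
So E°(Ni²⁺/Ni) = E°cell + E°(Na⁺/Na) = +2.460 + (-2.71) = -0.25 V.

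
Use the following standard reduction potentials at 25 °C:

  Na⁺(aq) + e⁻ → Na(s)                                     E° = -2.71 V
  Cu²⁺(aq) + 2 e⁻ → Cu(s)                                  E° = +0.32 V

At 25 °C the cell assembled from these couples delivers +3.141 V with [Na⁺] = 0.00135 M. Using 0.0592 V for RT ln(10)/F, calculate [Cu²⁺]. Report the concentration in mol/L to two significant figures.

Cu²⁺/Cu is the cathode, Na⁺/Na the anode: E°cell = +3.03 V, n = 2.
Overall reaction: Cu²⁺(aq) + 2 Na(s) → Cu(s) + 2 Na⁺(aq); Q = [Na⁺]^2/[Cu²⁺]^1.
From E = E° − (0.0592/n) log Q: log Q = (E° − E)·n/0.0592 = (+3.03 − (+3.141))·2/0.0592 = -3.7500.
So 1·log[Cu²⁺] = 2·log(0.00135) − log Q = -5.7393 − (-3.7500) = -1.9893; [Cu²⁺] = 10^(-1.9893) ≈ 0.010 M.

0.010 M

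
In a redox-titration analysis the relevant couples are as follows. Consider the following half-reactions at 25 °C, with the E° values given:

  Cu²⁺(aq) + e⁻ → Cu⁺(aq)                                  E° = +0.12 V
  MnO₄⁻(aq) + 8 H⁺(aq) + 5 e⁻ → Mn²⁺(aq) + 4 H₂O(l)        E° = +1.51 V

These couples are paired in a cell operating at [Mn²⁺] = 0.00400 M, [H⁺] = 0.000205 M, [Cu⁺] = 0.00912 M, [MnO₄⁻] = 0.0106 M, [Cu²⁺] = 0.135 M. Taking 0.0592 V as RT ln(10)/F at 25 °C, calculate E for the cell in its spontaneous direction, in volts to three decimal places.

MnO₄⁻/Mn²⁺ is the cathode (higher E°), Cu²⁺/Cu⁺ the anode: E°cell = +1.51 − (+0.12) = +1.39 V, n = 5.
Overall: MnO₄⁻(aq) + 8 H⁺(aq) + 5 Cu⁺(aq) → Mn²⁺(aq) + 4 H₂O(l) + 5 Cu²⁺(aq)
Q = [Mn²⁺]·[Cu²⁺]^5 / ([MnO₄⁻]·[H⁺]^8·[Cu⁺]^5); log Q = 34.934.
E = E° − (0.0592/n) log Q = +1.39 − (0.0592/5)(34.934) = +0.976 V.

+0.976 V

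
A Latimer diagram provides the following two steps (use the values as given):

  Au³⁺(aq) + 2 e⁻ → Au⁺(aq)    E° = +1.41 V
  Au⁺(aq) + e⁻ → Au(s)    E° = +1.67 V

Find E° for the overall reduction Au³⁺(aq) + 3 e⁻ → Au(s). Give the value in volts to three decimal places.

Adding the free-energy changes (−nFE°) of the two steps gives −n₃FE°₃ = −n₁FE°₁ − n₂FE°₂.
E°₃ = (2×+1.41 + 1×+1.67) / 3 = (+4.490) / 3 = +1.497 V.
Simply averaging or adding the two E° values would be wrong; the electron-weighted sum is required.

+1.497 V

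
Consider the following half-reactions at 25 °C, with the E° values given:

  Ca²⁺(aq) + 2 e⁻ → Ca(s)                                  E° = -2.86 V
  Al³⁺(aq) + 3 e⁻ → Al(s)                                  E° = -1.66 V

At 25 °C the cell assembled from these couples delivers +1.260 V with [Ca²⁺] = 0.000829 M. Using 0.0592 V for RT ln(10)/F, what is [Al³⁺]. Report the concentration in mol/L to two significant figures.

Al³⁺/Al is the cathode, Ca²⁺/Ca the anode: E°cell = +1.20 V, n = 6.
Overall reaction: 2 Al³⁺(aq) + 3 Ca(s) → 2 Al(s) + 3 Ca²⁺(aq); Q = [Ca²⁺]^3/[Al³⁺]^2.
From E = E° − (0.0592/n) log Q: log Q = (E° − E)·n/0.0592 = (+1.20 − (+1.260))·6/0.0592 = -6.0811.
So 2·log[Al³⁺] = 3·log(0.000829) − log Q = -9.2443 − (-6.0811) = -3.1632; log[Al³⁺] = -3.1632 / 2 = -1.5816; [Al³⁺] = 10^(-1.5816) ≈ 0.026 M.

0.026 M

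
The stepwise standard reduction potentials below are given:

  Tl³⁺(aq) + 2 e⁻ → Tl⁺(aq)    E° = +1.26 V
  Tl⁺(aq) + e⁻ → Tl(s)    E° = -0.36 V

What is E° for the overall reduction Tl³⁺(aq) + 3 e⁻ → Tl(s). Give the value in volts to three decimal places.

+0.720 V

Standard free energies of sequential steps add: ΔG°₃ = ΔG°₁ + ΔG°₂, so n₃E°₃ = n₁E°₁ + n₂E°₂.
E°₃ = (2×+1.26 + 1×-0.36) / 3 = (+2.160) / 3 = +0.720 V.
Simply averaging or adding the two E° values would be wrong; the electron-weighted sum is required.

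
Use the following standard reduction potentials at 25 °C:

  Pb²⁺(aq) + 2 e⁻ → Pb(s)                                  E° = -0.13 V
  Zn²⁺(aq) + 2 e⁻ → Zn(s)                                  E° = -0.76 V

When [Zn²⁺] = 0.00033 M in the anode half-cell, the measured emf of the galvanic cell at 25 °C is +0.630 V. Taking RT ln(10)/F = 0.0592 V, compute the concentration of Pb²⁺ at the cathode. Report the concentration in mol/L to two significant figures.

Pb²⁺/Pb is the cathode, Zn²⁺/Zn the anode: E°cell = +0.63 V, n = 2.
Overall reaction: Pb²⁺(aq) + Zn(s) → Pb(s) + Zn²⁺(aq); Q = [Zn²⁺]^1/[Pb²⁺]^1.
From E = E° − (0.0592/n) log Q: log Q = (E° − E)·n/0.0592 = (+0.63 − (+0.630))·2/0.0592 = 0.0000.
So 1·log[Pb²⁺] = 1·log(0.00033) − log Q = -3.4815 − (0.0000) = -3.4815; [Pb²⁺] = 10^(-3.4815) ≈ 0.00033 M.

0.00033 M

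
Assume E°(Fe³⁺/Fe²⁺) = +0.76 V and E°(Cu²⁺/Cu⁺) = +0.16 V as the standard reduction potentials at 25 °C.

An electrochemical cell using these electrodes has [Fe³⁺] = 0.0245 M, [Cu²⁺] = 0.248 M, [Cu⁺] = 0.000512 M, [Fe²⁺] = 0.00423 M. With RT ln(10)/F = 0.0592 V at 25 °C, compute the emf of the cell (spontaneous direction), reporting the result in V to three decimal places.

+0.486 V

Fe³⁺/Fe²⁺ is the cathode (higher E°), Cu²⁺/Cu⁺ the anode: E°cell = +0.76 − (+0.16) = +0.60 V, n = 1.
Overall: Fe³⁺(aq) + Cu⁺(aq) → Fe²⁺(aq) + Cu²⁺(aq)
Q = [Fe²⁺]·[Cu²⁺] / ([Fe³⁺]·[Cu⁺]); log Q = 1.922.
E = E° − (0.0592/n) log Q = +0.60 − (0.0592/1)(1.922) = +0.486 V.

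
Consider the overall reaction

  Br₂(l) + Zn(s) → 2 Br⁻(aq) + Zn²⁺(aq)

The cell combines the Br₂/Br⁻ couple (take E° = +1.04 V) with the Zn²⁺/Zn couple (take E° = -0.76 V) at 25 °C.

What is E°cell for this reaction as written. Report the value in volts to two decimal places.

The Br₂/Br⁻ couple has the higher reduction potential, so it is the cathode; Zn²⁺/Zn is oxidised at the anode.
E°cell = E°(cathode) − E°(anode) = (+1.04) − (-0.76) = +1.80 V.

+1.80 V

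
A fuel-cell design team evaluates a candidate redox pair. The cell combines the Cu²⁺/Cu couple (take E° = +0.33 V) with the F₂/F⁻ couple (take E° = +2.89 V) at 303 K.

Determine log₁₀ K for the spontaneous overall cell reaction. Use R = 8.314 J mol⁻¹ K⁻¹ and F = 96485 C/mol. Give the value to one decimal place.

Cathode: F₂/F⁻; anode: Cu²⁺/Cu. E°cell = (+2.89) − (+0.33) = +2.56 V, with n = 2.
ΔG° = −nFE° = −RT ln K, so ln K = nFE°/(RT) = (2)(96485)(+2.56) / ((8.314)(303)) = 196.100.
log₁₀ K = 196.100 / ln 10 = 85.2.

85.2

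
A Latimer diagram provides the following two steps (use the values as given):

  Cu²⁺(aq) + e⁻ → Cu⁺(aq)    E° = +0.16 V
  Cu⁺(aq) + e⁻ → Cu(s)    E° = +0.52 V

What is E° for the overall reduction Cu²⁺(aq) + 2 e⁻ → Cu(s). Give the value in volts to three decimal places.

Adding the free-energy changes (−nFE°) of the two steps gives −n₃FE°₃ = −n₁FE°₁ − n₂FE°₂.
E°₃ = (1×+0.16 + 1×+0.52) / 2 = (+0.680) / 2 = +0.340 V.

+0.340 V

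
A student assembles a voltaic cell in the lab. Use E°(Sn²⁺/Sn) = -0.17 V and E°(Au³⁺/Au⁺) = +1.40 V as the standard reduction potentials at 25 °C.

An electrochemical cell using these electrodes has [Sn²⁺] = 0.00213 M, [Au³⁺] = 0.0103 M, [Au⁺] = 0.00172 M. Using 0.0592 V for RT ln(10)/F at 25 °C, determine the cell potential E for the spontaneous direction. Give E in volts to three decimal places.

Au³⁺/Au⁺ is the cathode (higher E°), Sn²⁺/Sn the anode: E°cell = +1.40 − (-0.17) = +1.57 V, n = 2.
Overall: Au³⁺(aq) + Sn(s) → Au⁺(aq) + Sn²⁺(aq)
Q = [Au⁺]·[Sn²⁺] / ([Au³⁺]); log Q = -3.449.
E = E° − (0.0592/n) log Q = +1.57 − (0.0592/2)(-3.449) = +1.672 V.

+1.672 V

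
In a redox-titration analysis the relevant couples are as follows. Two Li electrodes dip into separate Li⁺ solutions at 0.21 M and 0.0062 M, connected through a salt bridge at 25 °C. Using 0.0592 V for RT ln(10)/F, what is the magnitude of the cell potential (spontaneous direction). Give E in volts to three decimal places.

+0.091 V

For a concentration cell E°cell = 0. The 0.21 M side is the cathode (reduction is favoured where [Li⁺] is higher).
With n = 1, E = −(0.0592/1) log([Li⁺]ₐₙ/[Li⁺]꜀ₐₜ) = −(0.0592/1) log(0.0062/0.21) = −(0.0592/1)(-1.530) = +0.091 V.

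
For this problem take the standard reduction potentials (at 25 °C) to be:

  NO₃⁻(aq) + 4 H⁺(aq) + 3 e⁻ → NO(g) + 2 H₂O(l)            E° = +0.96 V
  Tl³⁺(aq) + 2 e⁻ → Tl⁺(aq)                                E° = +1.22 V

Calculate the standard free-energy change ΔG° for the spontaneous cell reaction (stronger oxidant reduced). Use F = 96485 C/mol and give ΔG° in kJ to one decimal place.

Tl³⁺/Tl⁺ (E° = +1.22 V) is the cathode; NO₃⁻/NO (E° = +0.96 V) is the anode, so E°cell = +0.26 V.
Balancing electrons gives n = 6 (lcm of 2 and 3).
ΔG° = −nFE° = −(6)(96485)(+0.26) = -150,517 J = -150.5 kJ.

-150.5 kJ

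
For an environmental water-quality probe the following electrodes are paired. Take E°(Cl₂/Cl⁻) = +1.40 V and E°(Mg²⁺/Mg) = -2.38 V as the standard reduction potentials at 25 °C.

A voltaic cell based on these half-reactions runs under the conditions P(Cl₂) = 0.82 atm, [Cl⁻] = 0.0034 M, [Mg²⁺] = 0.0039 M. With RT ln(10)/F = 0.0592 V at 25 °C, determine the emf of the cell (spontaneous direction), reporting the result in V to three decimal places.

Cl₂/Cl⁻ is the cathode (higher E°), Mg²⁺/Mg the anode: E°cell = +1.40 − (-2.38) = +3.78 V, n = 2.
Overall: Cl₂(g) + Mg(s) → 2 Cl⁻(aq) + Mg²⁺(aq)
Q = [Cl⁻]^2·[Mg²⁺] / (P(Cl₂)); log Q = -7.260.
E = E° − (0.0592/n) log Q = +3.78 − (0.0592/2)(-7.260) = +3.995 V.

+3.995 V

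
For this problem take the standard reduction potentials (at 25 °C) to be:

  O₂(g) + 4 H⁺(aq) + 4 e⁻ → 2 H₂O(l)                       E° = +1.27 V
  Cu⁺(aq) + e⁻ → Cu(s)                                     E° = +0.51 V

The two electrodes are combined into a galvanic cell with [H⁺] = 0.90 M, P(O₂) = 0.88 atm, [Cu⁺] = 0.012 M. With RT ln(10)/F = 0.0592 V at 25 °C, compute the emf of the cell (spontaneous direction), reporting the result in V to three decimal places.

+0.870 V

O₂/H₂O is the cathode (higher E°), Cu⁺/Cu the anode: E°cell = +1.27 − (+0.51) = +0.76 V, n = 4.
Overall: O₂(g) + 4 H⁺(aq) + 4 Cu(s) → 2 H₂O(l) + 4 Cu⁺(aq)
Q = [Cu⁺]^4 / (P(O₂)·[H⁺]^4); log Q = -7.445.
E = E° − (0.0592/n) log Q = +0.76 − (0.0592/4)(-7.445) = +0.870 V.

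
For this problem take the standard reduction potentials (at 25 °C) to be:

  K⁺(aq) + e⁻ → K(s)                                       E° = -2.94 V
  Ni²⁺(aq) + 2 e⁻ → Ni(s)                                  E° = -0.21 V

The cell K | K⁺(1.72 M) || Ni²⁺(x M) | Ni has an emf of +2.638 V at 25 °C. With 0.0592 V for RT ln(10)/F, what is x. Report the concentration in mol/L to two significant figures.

Ni²⁺/Ni is the cathode, K⁺/K the anode: E°cell = +2.73 V, n = 2.
Overall reaction: Ni²⁺(aq) + 2 K(s) → Ni(s) + 2 K⁺(aq); Q = [K⁺]^2/[Ni²⁺]^1.
From E = E° − (0.0592/n) log Q: log Q = (E° − E)·n/0.0592 = (+2.73 − (+2.638))·2/0.0592 = 3.1081.
So 1·log[Ni²⁺] = 2·log(1.72) − log Q = 0.4711 − (3.1081) = -2.6370; [Ni²⁺] = 10^(-2.6370) ≈ 0.0023 M.

0.0023 M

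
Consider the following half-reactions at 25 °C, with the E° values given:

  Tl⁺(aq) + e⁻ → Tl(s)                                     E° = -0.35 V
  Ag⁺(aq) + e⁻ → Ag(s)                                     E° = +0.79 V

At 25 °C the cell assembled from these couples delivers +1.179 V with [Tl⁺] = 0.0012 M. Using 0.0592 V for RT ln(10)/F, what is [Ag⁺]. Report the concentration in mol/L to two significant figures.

Ag⁺/Ag is the cathode, Tl⁺/Tl the anode: E°cell = +1.14 V, n = 1.
Overall reaction: Ag⁺(aq) + Tl(s) → Ag(s) + Tl⁺(aq); Q = [Tl⁺]^1/[Ag⁺]^1.
From E = E° − (0.0592/n) log Q: log Q = (E° − E)·n/0.0592 = (+1.14 − (+1.179))·1/0.0592 = -0.6588.
So 1·log[Ag⁺] = 1·log(0.0012) − log Q = -2.9208 − (-0.6588) = -2.2620; [Ag⁺] = 10^(-2.2620) ≈ 0.0055 M.

0.0055 M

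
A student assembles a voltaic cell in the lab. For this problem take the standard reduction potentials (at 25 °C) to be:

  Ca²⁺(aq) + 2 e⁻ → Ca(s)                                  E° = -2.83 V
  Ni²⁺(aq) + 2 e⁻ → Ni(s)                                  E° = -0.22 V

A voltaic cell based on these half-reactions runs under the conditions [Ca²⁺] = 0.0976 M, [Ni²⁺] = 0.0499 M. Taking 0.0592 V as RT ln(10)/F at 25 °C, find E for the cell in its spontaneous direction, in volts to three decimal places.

Ni²⁺/Ni is the cathode (higher E°), Ca²⁺/Ca the anode: E°cell = -0.22 − (-2.83) = +2.61 V, n = 2.
Overall: Ni²⁺(aq) + Ca(s) → Ni(s) + Ca²⁺(aq)
Q = [Ca²⁺] / ([Ni²⁺]); log Q = 0.291.
E = E° − (0.0592/n) log Q = +2.61 − (0.0592/2)(0.291) = +2.601 V.

+2.601 V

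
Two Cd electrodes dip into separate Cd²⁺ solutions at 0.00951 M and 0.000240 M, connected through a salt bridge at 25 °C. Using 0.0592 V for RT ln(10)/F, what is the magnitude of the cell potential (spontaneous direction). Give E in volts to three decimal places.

+0.047 V

For a concentration cell E°cell = 0. The 0.00951 M side is the cathode (reduction is favoured where [Cd²⁺] is higher).
With n = 2, E = −(0.0592/2) log([Cd²⁺]ₐₙ/[Cd²⁺]꜀ₐₜ) = −(0.0592/2) log(0.00024/0.00951) = −(0.0592/2)(-1.598) = +0.047 V.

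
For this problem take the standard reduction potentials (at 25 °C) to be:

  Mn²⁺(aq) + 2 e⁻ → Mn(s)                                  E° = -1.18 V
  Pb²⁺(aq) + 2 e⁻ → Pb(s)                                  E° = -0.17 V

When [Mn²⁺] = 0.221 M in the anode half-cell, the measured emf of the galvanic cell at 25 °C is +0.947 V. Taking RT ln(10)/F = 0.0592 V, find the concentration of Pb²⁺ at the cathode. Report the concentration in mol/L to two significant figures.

0.0016 M

Pb²⁺/Pb is the cathode, Mn²⁺/Mn the anode: E°cell = +1.01 V, n = 2.
Overall reaction: Pb²⁺(aq) + Mn(s) → Pb(s) + Mn²⁺(aq); Q = [Mn²⁺]^1/[Pb²⁺]^1.
From E = E° − (0.0592/n) log Q: log Q = (E° − E)·n/0.0592 = (+1.01 − (+0.947))·2/0.0592 = 2.1284.
So 1·log[Pb²⁺] = 1·log(0.221) − log Q = -0.6556 − (2.1284) = -2.7840; [Pb²⁺] = 10^(-2.7840) ≈ 0.0016 M.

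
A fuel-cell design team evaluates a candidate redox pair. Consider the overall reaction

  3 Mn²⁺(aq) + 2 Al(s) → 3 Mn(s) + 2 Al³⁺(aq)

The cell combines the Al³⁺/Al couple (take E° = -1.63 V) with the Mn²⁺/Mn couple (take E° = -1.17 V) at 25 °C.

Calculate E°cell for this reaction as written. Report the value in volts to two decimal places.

The Mn²⁺/Mn couple has the higher reduction potential, so it is the cathode; Al³⁺/Al is oxidised at the anode.
E°cell = E°(cathode) − E°(anode) = (-1.17) − (-1.63) = +0.46 V.
Since E°cell > 0, the reaction is spontaneous under standard conditions.

+0.46 V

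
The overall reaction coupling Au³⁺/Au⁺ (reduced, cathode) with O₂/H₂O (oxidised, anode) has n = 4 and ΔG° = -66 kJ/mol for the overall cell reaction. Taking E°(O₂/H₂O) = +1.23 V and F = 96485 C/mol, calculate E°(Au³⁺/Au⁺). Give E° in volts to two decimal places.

+1.40 V

E°cell = −ΔG°/(nF) = −(-66×10³)/((4)(96485)) = +0.171 V.
Since Au³⁺/Au⁺ is the cathode and O₂/H₂O the anode, E°cell = E°(Au³⁺/Au⁺) − E°(O₂/H₂O).
So E°(Au³⁺/Au⁺) = E°cell + E°(O₂/H₂O) = +0.171 + (+1.23) = +1.40 V.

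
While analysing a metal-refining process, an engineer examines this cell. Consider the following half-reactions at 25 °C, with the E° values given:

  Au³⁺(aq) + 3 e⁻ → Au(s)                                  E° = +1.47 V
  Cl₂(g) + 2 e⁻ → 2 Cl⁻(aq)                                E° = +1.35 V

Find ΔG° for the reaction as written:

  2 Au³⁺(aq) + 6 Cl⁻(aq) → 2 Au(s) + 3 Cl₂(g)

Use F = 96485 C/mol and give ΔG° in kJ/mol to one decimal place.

-69.5 kJ/mol

As written, Au³⁺/Au is reduced (cathode) and Cl₂/Cl⁻ is oxidised (anode), so E°cell = (+1.47) − (+1.35) = +0.12 V.
Balancing electrons gives n = 6.
ΔG° = −nFE° = −(6)(96485)(+0.12) = -69,469 J = -69.5 kJ/mol.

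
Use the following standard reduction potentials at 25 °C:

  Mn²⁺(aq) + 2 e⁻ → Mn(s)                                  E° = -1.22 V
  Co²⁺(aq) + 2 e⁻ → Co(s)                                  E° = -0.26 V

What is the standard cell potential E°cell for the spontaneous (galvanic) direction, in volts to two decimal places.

+0.96 V

The Co²⁺/Co couple has the higher reduction potential, so it is the cathode; Mn²⁺/Mn is oxidised at the anode.
E°cell = E°(cathode) − E°(anode) = (-0.26) − (-1.22) = +0.96 V.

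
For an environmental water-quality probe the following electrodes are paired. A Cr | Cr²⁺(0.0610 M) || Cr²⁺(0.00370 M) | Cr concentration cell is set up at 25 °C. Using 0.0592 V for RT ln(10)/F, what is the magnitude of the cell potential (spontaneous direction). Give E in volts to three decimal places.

+0.036 V

For a concentration cell E°cell = 0. The 0.0610 M side is the cathode (reduction is favoured where [Cr²⁺] is higher).
With n = 2, E = −(0.0592/2) log([Cr²⁺]ₐₙ/[Cr²⁺]꜀ₐₜ) = −(0.0592/2) log(0.0037/0.061) = −(0.0592/2)(-1.217) = +0.036 V.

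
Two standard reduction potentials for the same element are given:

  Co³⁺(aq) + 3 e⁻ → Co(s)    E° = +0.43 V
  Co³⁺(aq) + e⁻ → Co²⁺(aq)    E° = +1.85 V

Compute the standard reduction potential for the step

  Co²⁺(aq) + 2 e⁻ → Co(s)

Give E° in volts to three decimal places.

Sequential free energies add, so n₃E°₃ = n₁E°₁ + n₂E°₂.
With n₃ = 3, and the known step contributing 1×(+1.85) V, the unknown satisfies 2·E° = 3×(+0.43) − 1×(+1.85) = -0.560.
E° = -0.560 / 2 = -0.280 V.

-0.280 V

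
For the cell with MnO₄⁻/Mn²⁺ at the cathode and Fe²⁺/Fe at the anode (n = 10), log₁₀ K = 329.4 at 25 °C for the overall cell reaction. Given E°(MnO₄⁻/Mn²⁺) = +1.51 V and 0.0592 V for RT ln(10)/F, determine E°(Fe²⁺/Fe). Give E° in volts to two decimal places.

-0.44 V

E°cell = (0.0592/n)·log K = (0.0592/10)(329.4) = +1.950 V.
Since MnO₄⁻/Mn²⁺ is the cathode and Fe²⁺/Fe the anode, E°cell = E°(MnO₄⁻/Mn²⁺) − E°(Fe²⁺/Fe).
So E°(Fe²⁺/Fe) = E°(MnO₄⁻/Mn²⁺) − E°cell = (+1.51) − (+1.950) = -0.44 V.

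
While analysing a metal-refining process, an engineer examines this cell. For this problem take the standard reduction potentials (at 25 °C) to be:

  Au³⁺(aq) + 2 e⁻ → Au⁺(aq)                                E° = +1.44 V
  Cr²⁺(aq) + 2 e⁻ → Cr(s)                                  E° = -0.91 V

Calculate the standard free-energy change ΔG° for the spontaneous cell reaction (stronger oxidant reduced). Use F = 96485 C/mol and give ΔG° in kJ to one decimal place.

Au³⁺/Au⁺ (E° = +1.44 V) is the cathode; Cr²⁺/Cr (E° = -0.91 V) is the anode, so E°cell = +2.35 V.
Balancing electrons gives n = 2 (lcm of 2 and 2).
ΔG° = −nFE° = −(2)(96485)(+2.35) = -453,480 J = -453.5 kJ.

-453.5 kJ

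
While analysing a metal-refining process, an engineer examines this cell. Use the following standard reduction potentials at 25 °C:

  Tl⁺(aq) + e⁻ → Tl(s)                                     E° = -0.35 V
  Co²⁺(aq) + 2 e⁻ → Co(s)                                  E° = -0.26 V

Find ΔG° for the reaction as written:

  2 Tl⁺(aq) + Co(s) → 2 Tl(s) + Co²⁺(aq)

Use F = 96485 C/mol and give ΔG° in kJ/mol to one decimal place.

+17.4 kJ/mol

As written, Tl⁺/Tl is reduced (cathode) and Co²⁺/Co is oxidised (anode), so E°cell = (-0.35) − (-0.26) = -0.09 V.
Balancing electrons gives n = 2.
ΔG° = −nFE° = −(2)(96485)(-0.09) = 17,367 J = +17.4 kJ/mol.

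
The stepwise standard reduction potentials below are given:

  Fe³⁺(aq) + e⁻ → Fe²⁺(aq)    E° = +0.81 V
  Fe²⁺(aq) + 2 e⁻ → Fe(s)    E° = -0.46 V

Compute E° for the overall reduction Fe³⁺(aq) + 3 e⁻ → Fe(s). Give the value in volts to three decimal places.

-0.037 V

Adding the free-energy changes (−nFE°) of the two steps gives −n₃FE°₃ = −n₁FE°₁ − n₂FE°₂.
E°₃ = (1×+0.81 + 2×-0.46) / 3 = (-0.110) / 3 = -0.037 V.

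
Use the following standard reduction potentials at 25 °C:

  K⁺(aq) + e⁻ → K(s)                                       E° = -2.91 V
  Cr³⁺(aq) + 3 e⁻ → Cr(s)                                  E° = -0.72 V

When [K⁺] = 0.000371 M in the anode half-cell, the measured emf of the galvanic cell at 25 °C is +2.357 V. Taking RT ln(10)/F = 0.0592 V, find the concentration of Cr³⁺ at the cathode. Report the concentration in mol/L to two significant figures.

Cr³⁺/Cr is the cathode, K⁺/K the anode: E°cell = +2.19 V, n = 3.
Overall reaction: Cr³⁺(aq) + 3 K(s) → Cr(s) + 3 K⁺(aq); Q = [K⁺]^3/[Cr³⁺]^1.
From E = E° − (0.0592/n) log Q: log Q = (E° − E)·n/0.0592 = (+2.19 − (+2.357))·3/0.0592 = -8.4628.
So 1·log[Cr³⁺] = 3·log(0.000371) − log Q = -10.2919 − (-8.4628) = -1.8291; [Cr³⁺] = 10^(-1.8291) ≈ 0.015 M.

0.015 M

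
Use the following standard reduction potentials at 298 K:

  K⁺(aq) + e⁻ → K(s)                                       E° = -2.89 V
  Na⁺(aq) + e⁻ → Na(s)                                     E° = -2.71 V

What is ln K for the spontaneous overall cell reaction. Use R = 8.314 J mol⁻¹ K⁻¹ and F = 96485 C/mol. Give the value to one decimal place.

7.0

Cathode: Na⁺/Na; anode: K⁺/K. E°cell = (-2.71) − (-2.89) = +0.18 V, with n = 1.
ΔG° = −nFE° = −RT ln K, so ln K = nFE°/(RT) = (1)(96485)(+0.18) / ((8.314)(298)) = 7.010.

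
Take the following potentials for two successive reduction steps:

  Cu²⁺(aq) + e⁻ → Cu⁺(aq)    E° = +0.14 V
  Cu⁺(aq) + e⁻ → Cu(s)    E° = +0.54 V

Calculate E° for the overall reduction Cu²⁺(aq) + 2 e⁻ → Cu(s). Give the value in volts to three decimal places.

Since ΔG° = −nFE° is additive over sequential reductions, n₃E°₃ = n₁E°₁ + n₂E°₂.
E°₃ = (1×+0.14 + 1×+0.54) / 2 = (+0.680) / 2 = +0.340 V.

+0.340 V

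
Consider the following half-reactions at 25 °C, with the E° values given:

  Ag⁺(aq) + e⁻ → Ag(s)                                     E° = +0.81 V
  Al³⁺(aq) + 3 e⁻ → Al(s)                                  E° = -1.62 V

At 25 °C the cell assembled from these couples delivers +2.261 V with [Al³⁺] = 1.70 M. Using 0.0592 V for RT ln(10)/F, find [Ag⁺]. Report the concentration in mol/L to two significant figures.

Ag⁺/Ag is the cathode, Al³⁺/Al the anode: E°cell = +2.43 V, n = 3.
Overall reaction: 3 Ag⁺(aq) + Al(s) → 3 Ag(s) + Al³⁺(aq); Q = [Al³⁺]^1/[Ag⁺]^3.
From E = E° − (0.0592/n) log Q: log Q = (E° − E)·n/0.0592 = (+2.43 − (+2.261))·3/0.0592 = 8.5642.
So 3·log[Ag⁺] = 1·log(1.7) − log Q = 0.2304 − (8.5642) = -8.3338; log[Ag⁺] = -8.3338 / 3 = -2.7779; [Ag⁺] = 10^(-2.7779) ≈ 0.0017 M.

0.0017 M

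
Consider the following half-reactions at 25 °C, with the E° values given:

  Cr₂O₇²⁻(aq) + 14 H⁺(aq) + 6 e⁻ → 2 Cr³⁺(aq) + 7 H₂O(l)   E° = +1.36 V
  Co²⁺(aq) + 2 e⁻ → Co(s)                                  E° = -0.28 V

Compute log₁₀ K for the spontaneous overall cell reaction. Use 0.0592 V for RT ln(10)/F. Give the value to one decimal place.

166.2

Cathode: Cr₂O₇²⁻/Cr³⁺; anode: Co²⁺/Co. E°cell = +1.64 V, n = 6.
log K = nE°cell / 0.0592 = (6)(+1.64) / 0.0592 = 166.2.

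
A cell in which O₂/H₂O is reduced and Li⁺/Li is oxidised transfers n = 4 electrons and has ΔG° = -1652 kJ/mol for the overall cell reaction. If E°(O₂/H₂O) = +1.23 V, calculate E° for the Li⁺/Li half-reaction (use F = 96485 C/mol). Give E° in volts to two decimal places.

E°cell = −ΔG°/(nF) = −(-1652×10³)/((4)(96485)) = +4.280 V.
Since O₂/H₂O is the cathode and Li⁺/Li the anode, E°cell = E°(O₂/H₂O) − E°(Li⁺/Li).
So E°(Li⁺/Li) = E°(O₂/H₂O) − E°cell = (+1.23) − (+4.280) = -3.05 V.

-3.05 V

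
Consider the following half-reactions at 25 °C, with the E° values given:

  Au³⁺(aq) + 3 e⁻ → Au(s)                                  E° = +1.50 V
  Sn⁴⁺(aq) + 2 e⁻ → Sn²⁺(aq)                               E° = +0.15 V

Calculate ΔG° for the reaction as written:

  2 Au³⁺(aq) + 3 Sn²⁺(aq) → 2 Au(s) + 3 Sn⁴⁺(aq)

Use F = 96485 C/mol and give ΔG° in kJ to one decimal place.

As written, Au³⁺/Au is reduced (cathode) and Sn⁴⁺/Sn²⁺ is oxidised (anode), so E°cell = (+1.50) − (+0.15) = +1.35 V.
Balancing electrons gives n = 6.
ΔG° = −nFE° = −(6)(96485)(+1.35) = -781,528 J = -781.5 kJ.

-781.5 kJ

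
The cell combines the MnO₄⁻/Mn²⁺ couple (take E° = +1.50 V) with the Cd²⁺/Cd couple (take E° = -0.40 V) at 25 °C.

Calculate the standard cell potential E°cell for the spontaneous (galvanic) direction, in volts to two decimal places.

The MnO₄⁻/Mn²⁺ couple has the higher reduction potential, so it is the cathode; Cd²⁺/Cd is oxidised at the anode.
E°cell = E°(cathode) − E°(anode) = (+1.50) − (-0.40) = +1.90 V.

+1.90 V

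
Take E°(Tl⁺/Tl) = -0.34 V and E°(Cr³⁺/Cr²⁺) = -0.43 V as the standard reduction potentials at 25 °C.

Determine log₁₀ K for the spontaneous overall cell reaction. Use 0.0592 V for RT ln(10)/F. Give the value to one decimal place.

1.5

Cathode: Tl⁺/Tl; anode: Cr³⁺/Cr²⁺. E°cell = +0.09 V, n = 1.
log K = nE°cell / 0.0592 = (1)(+0.09) / 0.0592 = 1.5.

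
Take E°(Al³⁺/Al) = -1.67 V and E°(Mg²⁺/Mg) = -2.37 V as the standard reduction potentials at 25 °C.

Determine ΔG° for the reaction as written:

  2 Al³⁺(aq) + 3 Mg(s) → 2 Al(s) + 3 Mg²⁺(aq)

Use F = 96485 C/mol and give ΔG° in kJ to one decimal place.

As written, Al³⁺/Al is reduced (cathode) and Mg²⁺/Mg is oxidised (anode), so E°cell = (-1.67) − (-2.37) = +0.70 V.
Balancing electrons gives n = 6.
ΔG° = −nFE° = −(6)(96485)(+0.70) = -405,237 J = -405.2 kJ.

-405.2 kJ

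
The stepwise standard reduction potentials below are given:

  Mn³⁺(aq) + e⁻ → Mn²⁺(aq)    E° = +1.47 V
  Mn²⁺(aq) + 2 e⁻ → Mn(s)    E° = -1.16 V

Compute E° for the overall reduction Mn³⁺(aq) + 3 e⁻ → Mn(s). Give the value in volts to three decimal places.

-0.283 V

Since ΔG° = −nFE° is additive over sequential reductions, n₃E°₃ = n₁E°₁ + n₂E°₂.
E°₃ = (1×+1.47 + 2×-1.16) / 3 = (-0.850) / 3 = -0.283 V.
Simply averaging or adding the two E° values would be wrong; the electron-weighted sum is required.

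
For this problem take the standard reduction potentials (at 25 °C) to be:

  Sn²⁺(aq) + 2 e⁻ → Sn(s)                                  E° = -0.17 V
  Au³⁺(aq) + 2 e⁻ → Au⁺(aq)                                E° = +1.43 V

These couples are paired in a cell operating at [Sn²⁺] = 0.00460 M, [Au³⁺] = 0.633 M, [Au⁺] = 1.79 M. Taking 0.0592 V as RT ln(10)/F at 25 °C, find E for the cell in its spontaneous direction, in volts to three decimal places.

+1.656 V

Au³⁺/Au⁺ is the cathode (higher E°), Sn²⁺/Sn the anode: E°cell = +1.43 − (-0.17) = +1.60 V, n = 2.
Overall: Au³⁺(aq) + Sn(s) → Au⁺(aq) + Sn²⁺(aq)
Q = [Au⁺]·[Sn²⁺] / ([Au³⁺]); log Q = -1.886.
E = E° − (0.0592/n) log Q = +1.60 − (0.0592/2)(-1.886) = +1.656 V.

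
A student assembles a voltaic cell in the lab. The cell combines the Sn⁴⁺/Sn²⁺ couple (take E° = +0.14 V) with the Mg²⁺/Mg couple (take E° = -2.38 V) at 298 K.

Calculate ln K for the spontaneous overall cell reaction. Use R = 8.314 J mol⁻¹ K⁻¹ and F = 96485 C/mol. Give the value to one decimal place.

196.3

Cathode: Sn⁴⁺/Sn²⁺; anode: Mg²⁺/Mg. E°cell = (+0.14) − (-2.38) = +2.52 V, with n = 2.
ΔG° = −nFE° = −RT ln K, so ln K = nFE°/(RT) = (2)(96485)(+2.52) / ((8.314)(298)) = 196.275.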